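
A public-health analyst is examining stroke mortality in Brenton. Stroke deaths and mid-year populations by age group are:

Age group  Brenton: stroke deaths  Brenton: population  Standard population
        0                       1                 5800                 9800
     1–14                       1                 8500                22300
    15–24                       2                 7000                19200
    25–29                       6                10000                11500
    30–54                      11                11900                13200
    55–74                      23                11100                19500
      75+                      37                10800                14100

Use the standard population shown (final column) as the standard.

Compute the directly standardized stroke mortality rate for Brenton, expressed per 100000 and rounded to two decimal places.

107.31

Age-specific rates per 100000 for Brenton: 17.24, 11.76, 28.57, 60.00, 92.44, 207.21, 342.59.
Standard total = 109600; weights = 0.0894, 0.2035, 0.1752, 0.1049, 0.1204, 0.1779, 0.1286.
Standardized rate: 0.0894×17.24 + 0.2035×11.76 + 0.1752×28.57 + 0.1049×60.00 + 0.1204×92.44 + 0.1779×207.21 + 0.1286×342.59 = 107.3098 per 100000.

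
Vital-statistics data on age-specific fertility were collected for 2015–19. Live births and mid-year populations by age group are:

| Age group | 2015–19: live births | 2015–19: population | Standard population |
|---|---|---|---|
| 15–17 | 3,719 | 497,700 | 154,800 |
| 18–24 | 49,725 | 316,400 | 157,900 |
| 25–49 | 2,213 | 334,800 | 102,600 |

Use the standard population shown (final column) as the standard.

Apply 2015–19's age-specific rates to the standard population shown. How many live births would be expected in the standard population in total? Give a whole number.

Age-specific rates per 1,000 for 2015–19: 7.472, 157.159, 6.610.
Expected live births = Σ (standard pop × age-specific rate ÷ 1,000)
= 154,800×7.472/1,000 + 157,900×157.159/1,000 + 102,600×6.610/1,000
= 1156.72 + 24815.35 + 678.18 = 26650.25.

26650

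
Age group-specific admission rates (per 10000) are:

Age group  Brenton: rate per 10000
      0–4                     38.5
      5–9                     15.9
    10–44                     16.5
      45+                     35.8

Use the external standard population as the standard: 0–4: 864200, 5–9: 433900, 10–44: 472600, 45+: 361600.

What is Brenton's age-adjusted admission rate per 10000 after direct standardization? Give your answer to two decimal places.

28.57

Standard total = 2132300; weights = 0.4053, 0.2035, 0.2216, 0.1696.
Standardized rate: 0.4053×38.5 + 0.2035×15.9 + 0.2216×16.5 + 0.1696×35.8 = 28.5672 per 10000.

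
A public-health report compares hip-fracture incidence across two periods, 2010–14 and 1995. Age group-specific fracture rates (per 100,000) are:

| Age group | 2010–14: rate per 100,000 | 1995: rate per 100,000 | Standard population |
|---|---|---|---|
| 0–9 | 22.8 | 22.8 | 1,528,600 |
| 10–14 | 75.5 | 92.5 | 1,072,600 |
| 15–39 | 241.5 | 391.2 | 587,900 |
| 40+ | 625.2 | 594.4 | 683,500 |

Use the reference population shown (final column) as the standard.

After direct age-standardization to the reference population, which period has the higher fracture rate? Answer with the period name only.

1995

Standard total = 3,872,600; weights = 0.3947, 0.2770, 0.1518, 0.1765.
2010–14: 0.3947×22.8 + 0.2770×75.5 + 0.1518×241.5 + 0.1765×625.2 = 176.9187 per 100,000.
1995: 0.3947×22.8 + 0.2770×92.5 + 0.1518×391.2 + 0.1765×594.4 = 198.9171 per 100,000.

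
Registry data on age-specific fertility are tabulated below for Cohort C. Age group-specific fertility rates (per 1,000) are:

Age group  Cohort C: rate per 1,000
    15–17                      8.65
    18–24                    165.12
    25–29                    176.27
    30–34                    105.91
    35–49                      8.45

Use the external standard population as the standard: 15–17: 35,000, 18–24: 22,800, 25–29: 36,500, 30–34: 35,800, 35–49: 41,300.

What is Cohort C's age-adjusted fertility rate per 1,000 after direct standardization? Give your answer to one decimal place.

Standard total = 171,400; weights = 0.2042, 0.1330, 0.2130, 0.2089, 0.2410.
Standardized rate: 0.2042×8.65 + 0.1330×165.12 + 0.2130×176.27 + 0.2089×105.91 + 0.2410×8.45 = 85.4253 per 1,000.

85.4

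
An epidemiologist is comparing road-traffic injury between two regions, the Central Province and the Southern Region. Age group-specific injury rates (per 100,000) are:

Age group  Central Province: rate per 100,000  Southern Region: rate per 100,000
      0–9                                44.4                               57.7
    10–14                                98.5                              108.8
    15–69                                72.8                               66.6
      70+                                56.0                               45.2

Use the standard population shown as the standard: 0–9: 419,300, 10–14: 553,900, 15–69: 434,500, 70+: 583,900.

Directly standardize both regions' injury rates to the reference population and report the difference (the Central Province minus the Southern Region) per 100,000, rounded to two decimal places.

-1.15

Standard total = 1,991,600; weights = 0.2105, 0.2781, 0.2182, 0.2932.
The Central Province: 0.2105×44.4 + 0.2781×98.5 + 0.2182×72.8 + 0.2932×56.0 = 69.0430 per 100,000.
The Southern Region: 0.2105×57.7 + 0.2781×108.8 + 0.2182×66.6 + 0.2932×45.2 = 70.1887 per 100,000.
Difference = 69.0430 − 70.1887 = -1.1457.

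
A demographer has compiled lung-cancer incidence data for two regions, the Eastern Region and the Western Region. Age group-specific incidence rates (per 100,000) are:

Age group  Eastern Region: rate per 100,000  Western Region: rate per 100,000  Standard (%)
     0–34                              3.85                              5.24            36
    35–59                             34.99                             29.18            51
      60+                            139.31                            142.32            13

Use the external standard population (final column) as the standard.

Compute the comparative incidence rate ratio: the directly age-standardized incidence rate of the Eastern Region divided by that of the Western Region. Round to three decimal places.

1.059

Standard weights: 0.36, 0.51, 0.13.
The Eastern Region: 0.3600×3.85 + 0.5100×34.99 + 0.1300×139.31 = 37.3412 per 100,000.
The Western Region: 0.3600×5.24 + 0.5100×29.18 + 0.1300×142.32 = 35.2698 per 100,000.
Ratio = 37.3412 ÷ 35.2698 = 1.05873.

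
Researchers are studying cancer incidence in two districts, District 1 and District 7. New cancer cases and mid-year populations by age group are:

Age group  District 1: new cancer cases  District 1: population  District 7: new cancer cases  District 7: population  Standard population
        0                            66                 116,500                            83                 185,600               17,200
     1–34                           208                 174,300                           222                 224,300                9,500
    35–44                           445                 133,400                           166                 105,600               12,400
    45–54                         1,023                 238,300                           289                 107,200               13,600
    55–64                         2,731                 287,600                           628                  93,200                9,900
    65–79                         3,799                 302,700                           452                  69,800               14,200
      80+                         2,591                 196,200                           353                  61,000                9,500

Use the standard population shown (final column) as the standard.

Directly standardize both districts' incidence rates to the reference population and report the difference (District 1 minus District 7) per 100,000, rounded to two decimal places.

Age-specific rates per 100,000 for District 1: 56.65, 119.33, 333.58, 429.29, 949.58, 1255.04, 1320.59.
For District 7: 44.72, 98.97, 157.20, 269.59, 673.82, 647.56, 578.69.
Standard total = 86,300; weights = 0.1993, 0.1101, 0.1437, 0.1576, 0.1147, 0.1645, 0.1101.
District 1: 0.1993×56.65 + 0.1101×119.33 + 0.1437×333.58 + 0.1576×429.29 + 0.1147×949.58 + 0.1645×1255.04 + 0.1101×1320.59 = 600.8217 per 100,000.
District 7: 0.1993×44.72 + 0.1101×98.97 + 0.1437×157.20 + 0.1576×269.59 + 0.1147×673.82 + 0.1645×647.56 + 0.1101×578.69 = 332.4319 per 100,000.
Difference = 600.8217 − 332.4319 = 268.3898.

268.39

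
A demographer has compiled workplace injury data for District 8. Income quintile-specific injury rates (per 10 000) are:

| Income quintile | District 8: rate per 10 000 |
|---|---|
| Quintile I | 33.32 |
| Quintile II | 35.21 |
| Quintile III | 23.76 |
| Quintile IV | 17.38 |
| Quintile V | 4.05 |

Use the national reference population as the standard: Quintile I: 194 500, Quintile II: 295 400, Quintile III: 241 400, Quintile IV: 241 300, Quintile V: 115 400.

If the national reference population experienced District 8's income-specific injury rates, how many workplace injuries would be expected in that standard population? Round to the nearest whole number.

Expected workplace injuries = Σ (standard pop × income-specific rate ÷ 10 000)
= 194 500×33.32/10 000 + 295 400×35.21/10 000 + 241 400×23.76/10 000 + 241 300×17.38/10 000 + 115 400×4.05/10 000
= 648.07 + 1040.10 + 573.57 + 419.38 + 46.74 = 2727.86.

2728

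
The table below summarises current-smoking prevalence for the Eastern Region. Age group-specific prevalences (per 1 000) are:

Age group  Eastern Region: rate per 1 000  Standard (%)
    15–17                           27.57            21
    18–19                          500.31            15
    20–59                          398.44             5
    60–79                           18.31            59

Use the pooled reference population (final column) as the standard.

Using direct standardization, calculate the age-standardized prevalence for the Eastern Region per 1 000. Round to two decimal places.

111.56

Standard weights: 0.21, 0.15, 0.05, 0.59.
Standardized rate: 0.2100×27.57 + 0.1500×500.31 + 0.0500×398.44 + 0.5900×18.31 = 111.5611 per 1 000.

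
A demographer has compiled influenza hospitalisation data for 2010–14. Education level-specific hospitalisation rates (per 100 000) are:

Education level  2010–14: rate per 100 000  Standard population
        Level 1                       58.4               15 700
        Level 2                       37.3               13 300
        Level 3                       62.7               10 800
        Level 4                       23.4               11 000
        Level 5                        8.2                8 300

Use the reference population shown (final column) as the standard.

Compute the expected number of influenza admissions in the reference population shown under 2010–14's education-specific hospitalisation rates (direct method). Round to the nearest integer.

Expected influenza admissions = Σ (standard pop × education-specific rate ÷ 100 000)
= 15 700×58.4/100 000 + 13 300×37.3/100 000 + 10 800×62.7/100 000 + 11 000×23.4/100 000 + 8 300×8.2/100 000
= 9.17 + 4.96 + 6.77 + 2.57 + 0.68 = 24.16.

24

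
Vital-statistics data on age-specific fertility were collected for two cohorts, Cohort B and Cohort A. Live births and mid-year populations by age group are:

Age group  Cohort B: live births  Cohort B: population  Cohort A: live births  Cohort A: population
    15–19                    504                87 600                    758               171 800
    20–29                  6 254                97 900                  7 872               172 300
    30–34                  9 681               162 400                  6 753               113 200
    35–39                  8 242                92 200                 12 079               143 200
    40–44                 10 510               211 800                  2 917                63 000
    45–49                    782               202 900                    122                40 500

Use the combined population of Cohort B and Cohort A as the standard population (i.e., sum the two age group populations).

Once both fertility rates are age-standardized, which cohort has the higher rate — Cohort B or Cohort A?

Cohort B

Age-specific rates per 1 000 for Cohort B: 5.753, 63.882, 59.612, 89.393, 49.622, 3.854.
For Cohort A: 4.412, 45.688, 59.655, 84.351, 46.302, 3.012.
Combined standard total = 1 558 800; weights = 0.1664, 0.1733, 0.1768, 0.1510, 0.1763, 0.1561.
Cohort B: 0.1664×5.753 + 0.1733×63.882 + 0.1768×59.612 + 0.1510×89.393 + 0.1763×49.622 + 0.1561×3.854 = 45.4193 per 1 000.
Cohort A: 0.1664×4.412 + 0.1733×45.688 + 0.1768×59.655 + 0.1510×84.351 + 0.1763×46.302 + 0.1561×3.012 = 40.5718 per 1 000.
The crude rates (42.08 vs 43.33) would put Cohort A higher, but that reflects its age composition; once standardized to a common age structure, Cohort B has the higher underlying rate.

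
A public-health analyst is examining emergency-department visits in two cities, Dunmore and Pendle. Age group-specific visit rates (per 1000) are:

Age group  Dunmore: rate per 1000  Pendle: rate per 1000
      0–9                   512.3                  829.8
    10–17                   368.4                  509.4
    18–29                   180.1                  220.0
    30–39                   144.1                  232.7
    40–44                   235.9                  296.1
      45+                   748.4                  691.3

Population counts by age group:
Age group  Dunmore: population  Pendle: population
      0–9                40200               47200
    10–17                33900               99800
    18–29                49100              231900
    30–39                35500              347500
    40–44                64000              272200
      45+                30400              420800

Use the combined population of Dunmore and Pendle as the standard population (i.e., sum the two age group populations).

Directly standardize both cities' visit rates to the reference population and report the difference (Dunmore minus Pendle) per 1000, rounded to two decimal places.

-51.55

Combined standard total = 1672500; weights = 0.0523, 0.0799, 0.1680, 0.2290, 0.2010, 0.2698.
Dunmore: 0.0523×512.3 + 0.0799×368.4 + 0.1680×180.1 + 0.2290×144.1 + 0.2010×235.9 + 0.2698×748.4 = 368.7989 per 1000.
Pendle: 0.0523×829.8 + 0.0799×509.4 + 0.1680×220.0 + 0.2290×232.7 + 0.2010×296.1 + 0.2698×691.3 = 420.3520 per 1000.
Difference = 368.7989 − 420.3520 = -51.5531.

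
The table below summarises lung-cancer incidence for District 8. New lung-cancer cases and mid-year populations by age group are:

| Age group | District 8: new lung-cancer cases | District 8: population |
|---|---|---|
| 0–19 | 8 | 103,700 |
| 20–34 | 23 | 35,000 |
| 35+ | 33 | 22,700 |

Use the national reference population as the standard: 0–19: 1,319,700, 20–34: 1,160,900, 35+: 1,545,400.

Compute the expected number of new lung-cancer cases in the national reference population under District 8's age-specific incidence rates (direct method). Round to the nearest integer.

3111

Age-specific rates per 100,000 for District 8: 7.71, 65.71, 145.37.
Expected new lung-cancer cases = Σ (standard pop × age-specific rate ÷ 100,000)
= 1,319,700×7.71/100,000 + 1,160,900×65.71/100,000 + 1,545,400×145.37/100,000
= 101.81 + 762.88 + 2246.62 = 3111.30.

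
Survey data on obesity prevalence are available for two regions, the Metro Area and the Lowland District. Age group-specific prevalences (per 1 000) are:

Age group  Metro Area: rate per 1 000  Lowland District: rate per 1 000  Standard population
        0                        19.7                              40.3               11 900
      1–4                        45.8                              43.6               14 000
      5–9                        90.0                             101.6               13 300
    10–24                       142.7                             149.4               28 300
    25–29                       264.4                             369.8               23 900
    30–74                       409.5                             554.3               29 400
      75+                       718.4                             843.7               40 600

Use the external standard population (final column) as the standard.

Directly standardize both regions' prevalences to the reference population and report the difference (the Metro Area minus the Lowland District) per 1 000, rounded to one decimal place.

-77.0

Standard total = 161 400; weights = 0.0737, 0.0867, 0.0824, 0.1753, 0.1481, 0.1822, 0.2515.
The Metro Area: 0.0737×19.7 + 0.0867×45.8 + 0.0824×90.0 + 0.1753×142.7 + 0.1481×264.4 + 0.1822×409.5 + 0.2515×718.4 = 332.3206 per 1 000.
The Lowland District: 0.0737×40.3 + 0.0867×43.6 + 0.0824×101.6 + 0.1753×149.4 + 0.1481×369.8 + 0.1822×554.3 + 0.2515×843.7 = 409.2821 per 1 000.
Difference = 332.3206 − 409.2821 = -76.9615.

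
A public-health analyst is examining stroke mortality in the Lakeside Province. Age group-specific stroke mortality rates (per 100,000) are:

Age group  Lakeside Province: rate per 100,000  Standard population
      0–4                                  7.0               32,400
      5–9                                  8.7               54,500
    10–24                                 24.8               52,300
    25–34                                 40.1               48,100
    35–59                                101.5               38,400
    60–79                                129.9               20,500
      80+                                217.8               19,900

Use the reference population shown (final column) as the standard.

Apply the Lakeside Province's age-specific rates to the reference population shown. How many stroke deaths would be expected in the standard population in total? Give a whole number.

Expected stroke deaths = Σ (standard pop × age-specific rate ÷ 100,000)
= 32,400×7.0/100,000 + 54,500×8.7/100,000 + 52,300×24.8/100,000 + 48,100×40.1/100,000 + 38,400×101.5/100,000 + 20,500×129.9/100,000 + 19,900×217.8/100,000
= 2.27 + 4.74 + 12.97 + 19.29 + 38.98 + 26.63 + 43.34 = 148.22.

148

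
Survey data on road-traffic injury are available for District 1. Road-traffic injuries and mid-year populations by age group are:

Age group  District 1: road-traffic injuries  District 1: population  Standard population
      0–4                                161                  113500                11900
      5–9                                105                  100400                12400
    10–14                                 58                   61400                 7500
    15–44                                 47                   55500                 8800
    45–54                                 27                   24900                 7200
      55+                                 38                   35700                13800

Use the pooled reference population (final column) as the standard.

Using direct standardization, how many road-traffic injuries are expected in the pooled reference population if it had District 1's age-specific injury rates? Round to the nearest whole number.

67

Age-specific rates per 100000 for District 1: 141.85, 104.58, 94.46, 84.68, 108.43, 106.44.
Expected road-traffic injuries = Σ (standard pop × age-specific rate ÷ 100000)
= 11900×141.85/100000 + 12400×104.58/100000 + 7500×94.46/100000 + 8800×84.68/100000 + 7200×108.43/100000 + 13800×106.44/100000
= 16.88 + 12.97 + 7.08 + 7.45 + 7.81 + 14.69 = 66.88.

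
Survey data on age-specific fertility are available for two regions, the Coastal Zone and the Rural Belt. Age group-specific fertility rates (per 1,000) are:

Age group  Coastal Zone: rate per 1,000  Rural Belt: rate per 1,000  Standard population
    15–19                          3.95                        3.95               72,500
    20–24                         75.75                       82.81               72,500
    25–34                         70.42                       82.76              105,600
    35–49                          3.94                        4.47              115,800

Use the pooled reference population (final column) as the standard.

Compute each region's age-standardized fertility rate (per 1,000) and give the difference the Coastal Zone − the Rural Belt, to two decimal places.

Standard total = 366,400; weights = 0.1979, 0.1979, 0.2882, 0.3160.
The Coastal Zone: 0.1979×3.95 + 0.1979×75.75 + 0.2882×70.42 + 0.3160×3.94 = 37.3113 per 1,000.
The Rural Belt: 0.1979×3.95 + 0.1979×82.81 + 0.2882×82.76 + 0.3160×4.47 = 42.4323 per 1,000.
Difference = 37.3113 − 42.4323 = -5.1210.

-5.12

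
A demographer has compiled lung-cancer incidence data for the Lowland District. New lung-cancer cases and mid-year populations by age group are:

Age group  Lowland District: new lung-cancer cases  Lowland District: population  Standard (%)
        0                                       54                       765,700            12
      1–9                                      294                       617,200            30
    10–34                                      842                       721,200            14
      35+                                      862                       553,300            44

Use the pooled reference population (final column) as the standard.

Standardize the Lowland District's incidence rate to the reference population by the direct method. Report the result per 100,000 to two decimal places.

100.03

Age-specific rates per 100,000 for the Lowland District: 7.05, 47.63, 116.75, 155.79.
Standard weights: 0.12, 0.30, 0.14, 0.44.
Standardized rate: 0.1200×7.05 + 0.3000×47.63 + 0.1400×116.75 + 0.4400×155.79 = 100.0303 per 100,000.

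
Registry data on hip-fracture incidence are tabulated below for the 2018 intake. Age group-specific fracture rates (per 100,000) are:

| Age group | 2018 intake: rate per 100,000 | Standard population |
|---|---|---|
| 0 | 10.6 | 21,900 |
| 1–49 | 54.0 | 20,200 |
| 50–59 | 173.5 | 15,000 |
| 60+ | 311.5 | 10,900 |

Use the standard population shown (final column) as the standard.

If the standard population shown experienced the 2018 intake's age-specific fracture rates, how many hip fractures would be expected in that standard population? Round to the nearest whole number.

Expected hip fractures = Σ (standard pop × age-specific rate ÷ 100,000)
= 21,900×10.6/100,000 + 20,200×54.0/100,000 + 15,000×173.5/100,000 + 10,900×311.5/100,000
= 2.32 + 10.91 + 26.02 + 33.95 = 73.21.

73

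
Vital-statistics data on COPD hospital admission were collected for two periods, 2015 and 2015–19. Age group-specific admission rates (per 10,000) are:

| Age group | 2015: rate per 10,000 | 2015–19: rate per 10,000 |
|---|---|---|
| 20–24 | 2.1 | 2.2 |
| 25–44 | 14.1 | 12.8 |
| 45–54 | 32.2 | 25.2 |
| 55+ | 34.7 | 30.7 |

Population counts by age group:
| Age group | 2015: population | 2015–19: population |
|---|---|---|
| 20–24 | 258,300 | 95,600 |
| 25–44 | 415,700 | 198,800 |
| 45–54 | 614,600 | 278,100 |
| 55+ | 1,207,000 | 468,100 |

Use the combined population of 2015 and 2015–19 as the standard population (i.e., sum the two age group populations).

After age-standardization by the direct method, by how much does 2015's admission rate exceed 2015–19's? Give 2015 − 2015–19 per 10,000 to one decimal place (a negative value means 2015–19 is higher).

3.9

Combined standard total = 3,536,200; weights = 0.1001, 0.1738, 0.2524, 0.4737.
2015: 0.1001×2.1 + 0.1738×14.1 + 0.2524×32.2 + 0.4737×34.7 = 27.2266 per 10,000.
2015–19: 0.1001×2.2 + 0.1738×12.8 + 0.2524×25.2 + 0.4737×30.7 = 23.3487 per 10,000.
Difference = 27.2266 − 23.3487 = 3.8778.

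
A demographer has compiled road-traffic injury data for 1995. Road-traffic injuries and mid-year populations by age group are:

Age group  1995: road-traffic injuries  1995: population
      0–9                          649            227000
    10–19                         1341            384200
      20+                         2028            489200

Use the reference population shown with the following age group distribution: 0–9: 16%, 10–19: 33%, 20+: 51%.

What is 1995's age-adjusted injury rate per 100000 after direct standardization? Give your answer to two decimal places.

Age-specific rates per 100000 for 1995: 285.90, 349.04, 414.55.
Standard weights: 0.16, 0.33, 0.51.
Standardized rate: 0.1600×285.90 + 0.3300×349.04 + 0.5100×414.55 = 372.3494 per 100000.

372.35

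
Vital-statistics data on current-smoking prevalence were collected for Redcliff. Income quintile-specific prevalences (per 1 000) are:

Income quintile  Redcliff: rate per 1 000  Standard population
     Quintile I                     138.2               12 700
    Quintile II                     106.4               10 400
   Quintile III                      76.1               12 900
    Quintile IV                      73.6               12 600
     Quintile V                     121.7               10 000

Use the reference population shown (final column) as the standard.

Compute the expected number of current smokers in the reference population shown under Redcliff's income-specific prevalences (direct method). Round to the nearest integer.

Expected current smokers = Σ (standard pop × income-specific rate ÷ 1 000)
= 12 700×138.2/1 000 + 10 400×106.4/1 000 + 12 900×76.1/1 000 + 12 600×73.6/1 000 + 10 000×121.7/1 000
= 1755.14 + 1106.56 + 981.69 + 927.36 + 1217.00 = 5987.75.

5988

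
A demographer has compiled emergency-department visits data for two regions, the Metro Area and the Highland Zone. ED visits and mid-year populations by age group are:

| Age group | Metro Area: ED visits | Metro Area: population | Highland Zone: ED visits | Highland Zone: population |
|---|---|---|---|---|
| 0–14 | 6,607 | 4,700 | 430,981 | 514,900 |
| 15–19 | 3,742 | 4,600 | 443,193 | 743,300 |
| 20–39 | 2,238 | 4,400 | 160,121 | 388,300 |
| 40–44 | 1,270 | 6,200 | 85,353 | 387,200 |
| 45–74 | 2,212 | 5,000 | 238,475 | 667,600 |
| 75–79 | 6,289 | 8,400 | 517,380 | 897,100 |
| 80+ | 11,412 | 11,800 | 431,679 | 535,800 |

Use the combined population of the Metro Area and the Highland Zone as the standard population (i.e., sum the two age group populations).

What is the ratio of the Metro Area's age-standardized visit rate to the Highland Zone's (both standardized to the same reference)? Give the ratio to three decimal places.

1.339

Age-specific rates per 1,000 for the Metro Area: 1405.745, 813.478, 508.636, 204.839, 442.400, 748.690, 967.119.
For the Highland Zone: 837.019, 596.251, 412.364, 220.436, 357.212, 576.725, 805.672.
Combined standard total = 4,179,300; weights = 0.1243, 0.1790, 0.0940, 0.0941, 0.1609, 0.2167, 0.1310.
The Metro Area: 0.1243×1405.745 + 0.1790×813.478 + 0.0940×508.636 + 0.0941×204.839 + 0.1609×442.400 + 0.2167×748.690 + 0.1310×967.119 = 747.5515 per 1,000.
The Highland Zone: 0.1243×837.019 + 0.1790×596.251 + 0.0940×412.364 + 0.0941×220.436 + 0.1609×357.212 + 0.2167×576.725 + 0.1310×805.672 = 558.2699 per 1,000.
Ratio = 747.5515 ÷ 558.2699 = 1.33905.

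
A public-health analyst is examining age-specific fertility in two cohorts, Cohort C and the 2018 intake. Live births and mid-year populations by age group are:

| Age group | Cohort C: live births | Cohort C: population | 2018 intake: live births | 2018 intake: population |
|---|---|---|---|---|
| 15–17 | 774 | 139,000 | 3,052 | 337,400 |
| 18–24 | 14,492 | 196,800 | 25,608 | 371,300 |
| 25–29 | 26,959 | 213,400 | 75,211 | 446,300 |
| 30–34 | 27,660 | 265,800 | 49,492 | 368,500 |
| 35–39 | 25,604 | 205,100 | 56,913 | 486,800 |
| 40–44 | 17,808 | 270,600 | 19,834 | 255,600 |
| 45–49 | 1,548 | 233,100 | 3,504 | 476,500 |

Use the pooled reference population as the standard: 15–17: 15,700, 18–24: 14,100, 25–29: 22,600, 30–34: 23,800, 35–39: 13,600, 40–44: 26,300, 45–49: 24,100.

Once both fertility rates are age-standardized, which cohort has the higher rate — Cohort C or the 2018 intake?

Age-specific rates per 1,000 for Cohort C: 5.568, 73.638, 126.331, 104.063, 124.837, 65.809, 6.641.
For the 2018 intake: 9.046, 68.968, 168.521, 134.307, 116.912, 77.598, 7.354.
Standard total = 140,200; weights = 0.1120, 0.1006, 0.1612, 0.1698, 0.0970, 0.1876, 0.1719.
Cohort C: 0.1120×5.568 + 0.1006×73.638 + 0.1612×126.331 + 0.1698×104.063 + 0.0970×124.837 + 0.1876×65.809 + 0.1719×6.641 = 71.6556 per 1,000.
The 2018 intake: 0.1120×9.046 + 0.1006×68.968 + 0.1612×168.521 + 0.1698×134.307 + 0.0970×116.912 + 0.1876×77.598 + 0.1719×7.354 = 85.0756 per 1,000.

2018 intake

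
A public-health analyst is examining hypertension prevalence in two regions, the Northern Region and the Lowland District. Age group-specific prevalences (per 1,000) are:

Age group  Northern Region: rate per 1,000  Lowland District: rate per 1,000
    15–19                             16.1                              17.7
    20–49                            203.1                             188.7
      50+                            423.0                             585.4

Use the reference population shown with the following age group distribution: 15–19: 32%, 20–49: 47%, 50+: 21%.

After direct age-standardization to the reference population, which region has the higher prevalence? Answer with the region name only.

Lowland District

Standard weights: 0.32, 0.47, 0.21.
The Northern Region: 0.3200×16.1 + 0.4700×203.1 + 0.2100×423.0 = 189.4390 per 1,000.
The Lowland District: 0.3200×17.7 + 0.4700×188.7 + 0.2100×585.4 = 217.2870 per 1,000.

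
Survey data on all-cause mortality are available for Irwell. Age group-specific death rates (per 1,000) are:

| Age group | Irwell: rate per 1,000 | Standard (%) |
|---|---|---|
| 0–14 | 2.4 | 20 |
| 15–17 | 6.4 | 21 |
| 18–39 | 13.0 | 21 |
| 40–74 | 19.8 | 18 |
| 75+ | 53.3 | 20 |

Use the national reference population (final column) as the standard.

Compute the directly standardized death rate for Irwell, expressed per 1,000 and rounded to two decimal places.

Standard weights: 0.20, 0.21, 0.21, 0.18, 0.20.
Standardized rate: 0.2000×2.4 + 0.2100×6.4 + 0.2100×13.0 + 0.1800×19.8 + 0.2000×53.3 = 18.7780 per 1,000.

18.78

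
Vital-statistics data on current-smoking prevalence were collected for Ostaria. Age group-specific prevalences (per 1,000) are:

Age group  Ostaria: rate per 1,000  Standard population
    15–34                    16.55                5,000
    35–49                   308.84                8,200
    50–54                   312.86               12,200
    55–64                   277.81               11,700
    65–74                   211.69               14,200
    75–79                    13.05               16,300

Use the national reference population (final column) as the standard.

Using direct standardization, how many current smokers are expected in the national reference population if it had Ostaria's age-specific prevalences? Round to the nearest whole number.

Expected current smokers = Σ (standard pop × age-specific rate ÷ 1,000)
= 5,000×16.55/1,000 + 8,200×308.84/1,000 + 12,200×312.86/1,000 + 11,700×277.81/1,000 + 14,200×211.69/1,000 + 16,300×13.05/1,000
= 82.75 + 2532.49 + 3816.89 + 3250.38 + 3006.00 + 212.72 = 12901.22.

12901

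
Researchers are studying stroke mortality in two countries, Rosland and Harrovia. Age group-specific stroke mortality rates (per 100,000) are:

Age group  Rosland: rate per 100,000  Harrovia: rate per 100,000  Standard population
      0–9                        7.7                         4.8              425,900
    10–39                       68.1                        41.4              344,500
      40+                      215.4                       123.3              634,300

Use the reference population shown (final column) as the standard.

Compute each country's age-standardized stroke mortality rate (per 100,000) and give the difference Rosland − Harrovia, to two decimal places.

Standard total = 1,404,700; weights = 0.3032, 0.2452, 0.4516.
Rosland: 0.3032×7.7 + 0.2452×68.1 + 0.4516×215.4 = 116.3011 per 100,000.
Harrovia: 0.3032×4.8 + 0.2452×41.4 + 0.4516×123.3 = 67.2854 per 100,000.
Difference = 116.3011 − 67.2854 = 49.0157.

49.02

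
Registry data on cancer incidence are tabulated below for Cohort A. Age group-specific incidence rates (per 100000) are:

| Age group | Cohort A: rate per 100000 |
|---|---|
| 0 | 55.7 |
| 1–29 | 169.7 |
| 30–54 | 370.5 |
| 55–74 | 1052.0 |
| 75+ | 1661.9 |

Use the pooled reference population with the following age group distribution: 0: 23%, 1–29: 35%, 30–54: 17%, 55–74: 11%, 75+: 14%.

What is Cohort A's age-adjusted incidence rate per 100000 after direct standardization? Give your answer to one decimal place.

483.6

Standard weights: 0.23, 0.35, 0.17, 0.11, 0.14.
Standardized rate: 0.2300×55.7 + 0.3500×169.7 + 0.1700×370.5 + 0.1100×1052.0 + 0.1400×1661.9 = 483.5770 per 100000.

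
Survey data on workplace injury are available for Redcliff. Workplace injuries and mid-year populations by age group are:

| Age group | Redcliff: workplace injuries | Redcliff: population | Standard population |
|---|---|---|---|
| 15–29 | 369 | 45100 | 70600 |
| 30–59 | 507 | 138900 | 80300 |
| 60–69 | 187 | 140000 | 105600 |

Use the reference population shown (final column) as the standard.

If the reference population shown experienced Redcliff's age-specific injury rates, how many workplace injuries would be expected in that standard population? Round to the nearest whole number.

Age-specific rates per 10000 for Redcliff: 81.82, 36.50, 13.36.
Expected workplace injuries = Σ (standard pop × age-specific rate ÷ 10000)
= 70600×81.82/10000 + 80300×36.50/10000 + 105600×13.36/10000
= 577.64 + 293.10 + 141.05 = 1011.79.

1012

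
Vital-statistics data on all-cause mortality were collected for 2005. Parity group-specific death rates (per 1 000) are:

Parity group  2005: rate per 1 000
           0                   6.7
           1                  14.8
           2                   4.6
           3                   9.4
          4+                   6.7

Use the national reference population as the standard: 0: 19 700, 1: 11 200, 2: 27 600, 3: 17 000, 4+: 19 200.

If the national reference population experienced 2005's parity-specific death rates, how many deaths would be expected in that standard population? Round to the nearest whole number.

Expected deaths = Σ (standard pop × parity-specific rate ÷ 1 000)
= 19 700×6.7/1 000 + 11 200×14.8/1 000 + 27 600×4.6/1 000 + 17 000×9.4/1 000 + 19 200×6.7/1 000
= 131.99 + 165.76 + 126.96 + 159.80 + 128.64 = 713.15.

713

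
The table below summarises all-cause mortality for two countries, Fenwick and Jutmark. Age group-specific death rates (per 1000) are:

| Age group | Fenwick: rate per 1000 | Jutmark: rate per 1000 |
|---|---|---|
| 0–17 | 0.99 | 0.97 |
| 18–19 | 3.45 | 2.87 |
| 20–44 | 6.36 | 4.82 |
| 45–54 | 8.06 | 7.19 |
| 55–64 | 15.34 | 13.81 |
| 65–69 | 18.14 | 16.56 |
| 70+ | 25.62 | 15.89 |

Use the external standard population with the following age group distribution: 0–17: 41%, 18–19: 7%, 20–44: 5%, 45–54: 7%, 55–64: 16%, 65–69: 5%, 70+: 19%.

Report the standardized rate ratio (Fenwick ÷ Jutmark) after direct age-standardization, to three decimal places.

Standard weights: 0.41, 0.07, 0.05, 0.07, 0.16, 0.05, 0.19.
Fenwick: 0.4100×0.99 + 0.0700×3.45 + 0.0500×6.36 + 0.0700×8.06 + 0.1600×15.34 + 0.0500×18.14 + 0.1900×25.62 = 9.7588 per 1000.
Jutmark: 0.4100×0.97 + 0.0700×2.87 + 0.0500×4.82 + 0.0700×7.19 + 0.1600×13.81 + 0.0500×16.56 + 0.1900×15.89 = 7.3996 per 1000.
Ratio = 9.7588 ÷ 7.3996 = 1.31883.

1.319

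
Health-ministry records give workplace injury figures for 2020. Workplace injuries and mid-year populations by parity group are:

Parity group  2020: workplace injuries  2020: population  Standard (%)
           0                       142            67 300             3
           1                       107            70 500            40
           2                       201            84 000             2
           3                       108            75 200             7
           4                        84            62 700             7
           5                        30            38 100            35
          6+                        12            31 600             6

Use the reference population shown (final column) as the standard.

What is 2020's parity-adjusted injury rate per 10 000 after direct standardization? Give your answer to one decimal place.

Parity-specific rates per 10 000 for 2020: 21.10, 15.18, 23.93, 14.36, 13.40, 7.87, 3.80.
Standard weights: 0.03, 0.40, 0.02, 0.07, 0.07, 0.35, 0.06.
Standardized rate: 0.0300×21.10 + 0.4000×15.18 + 0.0200×23.93 + 0.0700×14.36 + 0.0700×13.40 + 0.3500×7.87 + 0.0600×3.80 = 12.1094 per 10 000.

12.1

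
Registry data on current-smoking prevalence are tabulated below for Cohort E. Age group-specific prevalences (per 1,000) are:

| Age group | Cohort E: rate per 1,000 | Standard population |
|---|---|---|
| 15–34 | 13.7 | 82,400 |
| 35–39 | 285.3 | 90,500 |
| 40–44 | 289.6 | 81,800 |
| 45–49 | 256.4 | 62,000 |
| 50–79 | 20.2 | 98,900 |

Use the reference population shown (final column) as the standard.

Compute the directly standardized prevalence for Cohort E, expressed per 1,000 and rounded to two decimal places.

Standard total = 415,600; weights = 0.1983, 0.2178, 0.1968, 0.1492, 0.2380.
Standardized rate: 0.1983×13.7 + 0.2178×285.3 + 0.1968×289.6 + 0.1492×256.4 + 0.2380×20.2 = 164.8999 per 1,000.

164.90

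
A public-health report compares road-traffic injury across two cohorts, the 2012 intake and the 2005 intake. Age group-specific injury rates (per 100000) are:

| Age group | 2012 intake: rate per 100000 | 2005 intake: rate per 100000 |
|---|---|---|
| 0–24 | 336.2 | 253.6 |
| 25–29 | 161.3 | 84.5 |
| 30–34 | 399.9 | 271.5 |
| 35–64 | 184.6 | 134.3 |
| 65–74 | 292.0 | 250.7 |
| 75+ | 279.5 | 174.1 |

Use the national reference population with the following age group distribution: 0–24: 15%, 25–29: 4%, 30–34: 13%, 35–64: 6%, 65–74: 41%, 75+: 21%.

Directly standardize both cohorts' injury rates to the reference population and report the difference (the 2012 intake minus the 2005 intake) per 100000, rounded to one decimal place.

Standard weights: 0.15, 0.04, 0.13, 0.06, 0.41, 0.21.
The 2012 intake: 0.1500×336.2 + 0.0400×161.3 + 0.1300×399.9 + 0.0600×184.6 + 0.4100×292.0 + 0.2100×279.5 = 298.3600 per 100000.
The 2005 intake: 0.1500×253.6 + 0.0400×84.5 + 0.1300×271.5 + 0.0600×134.3 + 0.4100×250.7 + 0.2100×174.1 = 224.1210 per 100000.
Difference = 298.3600 − 224.1210 = 74.2390.

74.2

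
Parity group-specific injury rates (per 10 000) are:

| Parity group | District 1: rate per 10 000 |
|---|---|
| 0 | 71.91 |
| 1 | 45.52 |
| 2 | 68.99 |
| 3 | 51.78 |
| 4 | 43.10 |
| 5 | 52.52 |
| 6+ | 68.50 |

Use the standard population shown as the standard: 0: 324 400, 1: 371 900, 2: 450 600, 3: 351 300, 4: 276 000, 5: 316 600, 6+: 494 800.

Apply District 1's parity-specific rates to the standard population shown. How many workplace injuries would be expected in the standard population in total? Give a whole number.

Expected workplace injuries = Σ (standard pop × parity-specific rate ÷ 10 000)
= 324 400×71.91/10 000 + 371 900×45.52/10 000 + 450 600×68.99/10 000 + 351 300×51.78/10 000 + 276 000×43.10/10 000 + 316 600×52.52/10 000 + 494 800×68.50/10 000
= 2332.76 + 1692.89 + 3108.69 + 1819.03 + 1189.56 + 1662.78 + 3389.38 = 15195.09.

15195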